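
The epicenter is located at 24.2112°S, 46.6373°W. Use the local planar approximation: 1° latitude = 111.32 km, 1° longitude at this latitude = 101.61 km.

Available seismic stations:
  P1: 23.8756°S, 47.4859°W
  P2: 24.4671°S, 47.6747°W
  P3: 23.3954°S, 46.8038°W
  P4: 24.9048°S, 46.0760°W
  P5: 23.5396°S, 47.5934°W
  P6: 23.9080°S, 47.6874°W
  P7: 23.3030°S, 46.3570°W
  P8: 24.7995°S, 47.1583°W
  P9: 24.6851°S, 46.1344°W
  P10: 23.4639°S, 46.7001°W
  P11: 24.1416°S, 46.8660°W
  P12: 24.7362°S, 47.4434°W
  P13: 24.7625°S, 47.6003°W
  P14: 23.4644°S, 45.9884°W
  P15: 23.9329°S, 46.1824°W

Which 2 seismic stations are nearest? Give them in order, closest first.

P11, P15

Distances from 24.2112°S, 46.6373°W:
P1: 93.9716 km
P2: 109.1916 km
P3: 92.3773 km
P4: 95.9920 km
P5: 122.5864 km
P6: 111.9118 km
P7: 105.0360 km
P8: 84.2104 km
P9: 73.4453 km
P10: 83.4338 km
P11: 24.4958 km
P12: 100.6205 km
P13: 115.5036 km
P14: 106.1066 km
P15: 55.6443 km
Sorted: P11 (24.4958 km) < P15 (55.6443 km) < P9 (73.4453 km) < P10 (83.4338 km) < …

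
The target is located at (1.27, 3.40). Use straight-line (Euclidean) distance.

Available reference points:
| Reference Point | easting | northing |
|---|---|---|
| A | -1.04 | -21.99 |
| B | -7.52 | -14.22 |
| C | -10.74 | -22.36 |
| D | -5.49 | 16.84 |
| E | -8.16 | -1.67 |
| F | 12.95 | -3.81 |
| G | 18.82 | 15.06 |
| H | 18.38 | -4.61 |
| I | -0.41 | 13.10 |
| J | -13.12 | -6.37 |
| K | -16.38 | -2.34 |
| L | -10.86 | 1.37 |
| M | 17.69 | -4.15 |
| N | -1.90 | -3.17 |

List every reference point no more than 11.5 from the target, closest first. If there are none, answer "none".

N, I, E

Distances from (1.27, 3.40):
A: √((-2.31)² + (-25.39)²) = √(5.3361 + 644.6521) = 25.49
B: √((-8.79)² + (-17.62)²) = √(77.2641 + 310.4644) = 19.69
C: √((-12.01)² + (-25.76)²) = √(144.2401 + 663.5776) = 28.42
D: √((-6.76)² + (13.44)²) = √(45.6976 + 180.6336) = 15.04
E: √((-9.43)² + (-5.07)²) = √(88.9249 + 25.7049) = 10.71
F: √((11.68)² + (-7.21)²) = √(136.4224 + 51.9841) = 13.73
G: √((17.55)² + (11.66)²) = √(308.0025 + 135.9556) = 21.07
H: √((17.11)² + (-8.01)²) = √(292.7521 + 64.1601) = 18.89
I: √((-1.68)² + (9.70)²) = √(2.8224 + 94.0900) = 9.84
J: √((-14.39)² + (-9.77)²) = √(207.0721 + 95.4529) = 17.39
K: √((-17.65)² + (-5.74)²) = √(311.5225 + 32.9476) = 18.56
L: √((-12.13)² + (-2.03)²) = √(147.1369 + 4.1209) = 12.30
M: √((16.42)² + (-7.55)²) = √(269.6164 + 57.0025) = 18.07
N: √((-3.17)² + (-6.57)²) = √(10.0489 + 43.1649) = 7.29
Threshold 11.5: N (7.29), I (9.84), E (10.71) are within range.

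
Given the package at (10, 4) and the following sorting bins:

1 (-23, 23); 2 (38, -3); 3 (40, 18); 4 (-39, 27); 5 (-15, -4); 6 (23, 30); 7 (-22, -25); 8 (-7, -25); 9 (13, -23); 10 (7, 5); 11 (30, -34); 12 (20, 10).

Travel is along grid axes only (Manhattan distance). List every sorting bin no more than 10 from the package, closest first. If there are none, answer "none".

10

Distances from (10, 4):
1: |-33| + |19| = 33 + 19 = 52
2: |28| + |-7| = 28 + 7 = 35
3: |30| + |14| = 30 + 14 = 44
4: |-49| + |23| = 49 + 23 = 72
5: |-25| + |-8| = 25 + 8 = 33
6: |13| + |26| = 13 + 26 = 39
7: |-32| + |-29| = 32 + 29 = 61
8: |-17| + |-29| = 17 + 29 = 46
9: |3| + |-27| = 3 + 27 = 30
10: |-3| + |1| = 3 + 1 = 4
11: |20| + |-38| = 20 + 38 = 58
12: |10| + |6| = 10 + 6 = 16
Threshold 10: 10 (4) is within range.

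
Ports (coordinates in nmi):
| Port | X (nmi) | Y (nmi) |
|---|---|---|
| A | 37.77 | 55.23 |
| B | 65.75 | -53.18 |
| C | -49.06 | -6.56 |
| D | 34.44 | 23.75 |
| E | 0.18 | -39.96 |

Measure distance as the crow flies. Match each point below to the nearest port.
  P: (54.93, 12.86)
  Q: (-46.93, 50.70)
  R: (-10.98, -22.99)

P at (54.93, 12.86):
  A: √((-17.16)² + (42.37)²) = √(294.4656 + 1795.2169) = 45.71 nmi
  B: √((10.82)² + (-66.04)²) = √(117.0724 + 4361.2816) = 66.92 nmi
  C: √((-103.99)² + (-19.42)²) = √(10813.9201 + 377.1364) = 105.79 nmi
  D: √((-20.49)² + (10.89)²) = √(419.8401 + 118.5921) = 23.20 nmi
  E: √((-54.75)² + (-52.82)²) = √(2997.5625 + 2789.9524) = 76.08 nmi
  → nearest: D (23.20 nmi)
Q at (-46.93, 50.70):
  A: √((84.70)² + (4.53)²) = √(7174.0900 + 20.5209) = 84.82 nmi
  B: √((112.68)² + (-103.88)²) = √(12696.7824 + 10791.0544) = 153.26 nmi
  C: √((-2.13)² + (-57.26)²) = √(4.5369 + 3278.7076) = 57.30 nmi
  D: √((81.37)² + (-26.95)²) = √(6621.0769 + 726.3025) = 85.72 nmi
  E: √((47.11)² + (-90.66)²) = √(2219.3521 + 8219.2356) = 102.17 nmi
  → nearest: C (57.30 nmi)
R at (-10.98, -22.99):
  A: √((48.75)² + (78.22)²) = √(2376.5625 + 6118.3684) = 92.17 nmi
  B: √((76.73)² + (-30.19)²) = √(5887.4929 + 911.4361) = 82.46 nmi
  C: √((-38.08)² + (16.43)²) = √(1450.0864 + 269.9449) = 41.47 nmi
  D: √((45.42)² + (46.74)²) = √(2062.9764 + 2184.6276) = 65.17 nmi
  E: √((11.16)² + (-16.97)²) = √(124.5456 + 287.9809) = 20.31 nmi
  → nearest: E (20.31 nmi)

P→D; Q→C; R→E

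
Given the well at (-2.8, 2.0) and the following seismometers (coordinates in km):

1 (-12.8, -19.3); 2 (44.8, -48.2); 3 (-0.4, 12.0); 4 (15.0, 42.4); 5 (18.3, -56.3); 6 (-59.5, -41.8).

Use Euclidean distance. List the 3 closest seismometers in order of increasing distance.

Distances from (-2.8, 2.0):
1: 23.5 km
2: 69.2 km
3: 10.3 km
4: 44.1 km
5: 62.0 km
6: 71.6 km
Sorted: 3 (10.3 km) < 1 (23.5 km) < 4 (44.1 km) < 5 (62.0 km) < 2 (69.2 km) < …

3, 1, 4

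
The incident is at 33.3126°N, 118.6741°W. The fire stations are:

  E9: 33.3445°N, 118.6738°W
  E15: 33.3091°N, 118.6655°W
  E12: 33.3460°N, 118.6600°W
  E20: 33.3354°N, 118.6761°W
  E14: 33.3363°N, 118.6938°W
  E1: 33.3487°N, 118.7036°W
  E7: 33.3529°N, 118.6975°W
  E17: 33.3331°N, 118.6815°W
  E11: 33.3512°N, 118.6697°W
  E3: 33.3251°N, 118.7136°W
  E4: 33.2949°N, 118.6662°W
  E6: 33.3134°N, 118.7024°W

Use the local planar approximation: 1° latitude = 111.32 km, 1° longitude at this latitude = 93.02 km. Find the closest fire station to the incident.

E15

Distances from 33.3126°N, 118.6741°W:
E9: 3.5512 km
E15: 0.8898 km
E12: 3.9426 km
E20: 2.5449 km
E14: 3.2123 km
E1: 4.8662 km
E7: 4.9864 km
E17: 2.3836 km
E11: 4.3164 km
E3: 3.9290 km
E4: 2.1029 km
E6: 2.6340 km
Minimum: E15 at 0.8898 km.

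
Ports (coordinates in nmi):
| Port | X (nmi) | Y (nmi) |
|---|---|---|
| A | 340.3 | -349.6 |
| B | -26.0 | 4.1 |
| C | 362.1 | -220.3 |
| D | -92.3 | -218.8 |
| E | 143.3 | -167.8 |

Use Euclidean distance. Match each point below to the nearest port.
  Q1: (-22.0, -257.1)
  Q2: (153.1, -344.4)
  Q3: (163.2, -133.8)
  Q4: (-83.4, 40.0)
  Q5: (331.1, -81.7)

Q1→D; Q2→E; Q3→E; Q4→B; Q5→C

Q1 at (-22.0, -257.1):
  A: 373.9 nmi
  B: 261.2 nmi
  C: 385.9 nmi
  D: 80.1 nmi
  E: 187.9 nmi
  → nearest: D (80.1 nmi)
Q2 at (153.1, -344.4):
  A: 187.3 nmi
  B: 391.8 nmi
  C: 243.1 nmi
  D: 275.7 nmi
  E: 176.9 nmi
  → nearest: E (176.9 nmi)
Q3 at (163.2, -133.8):
  A: 279.2 nmi
  B: 234.1 nmi
  C: 216.9 nmi
  D: 269.3 nmi
  E: 39.4 nmi
  → nearest: E (39.4 nmi)
Q4 at (-83.4, 40.0):
  A: 575.6 nmi
  B: 67.7 nmi
  C: 516.0 nmi
  D: 259.0 nmi
  E: 307.5 nmi
  → nearest: B (67.7 nmi)
Q5 at (331.1, -81.7):
  A: 268.1 nmi
  B: 367.3 nmi
  C: 142.0 nmi
  D: 445.0 nmi
  E: 206.6 nmi
  → nearest: C (142.0 nmi)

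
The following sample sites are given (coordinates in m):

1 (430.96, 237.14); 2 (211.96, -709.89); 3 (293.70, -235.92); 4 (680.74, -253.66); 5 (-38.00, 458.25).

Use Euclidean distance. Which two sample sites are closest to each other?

3 and 4

Pairwise distances:
1–2: 972.02 m
1–3: 492.57 m
1–4: 550.70 m
1–5: 518.47 m
2–3: 480.97 m
2–4: 654.14 m
2–5: 1194.58 m
3–4: 387.45 m
3–5: 769.35 m
4–5: 1011.63 m
Closest pair: 3–4 at 387.45 m.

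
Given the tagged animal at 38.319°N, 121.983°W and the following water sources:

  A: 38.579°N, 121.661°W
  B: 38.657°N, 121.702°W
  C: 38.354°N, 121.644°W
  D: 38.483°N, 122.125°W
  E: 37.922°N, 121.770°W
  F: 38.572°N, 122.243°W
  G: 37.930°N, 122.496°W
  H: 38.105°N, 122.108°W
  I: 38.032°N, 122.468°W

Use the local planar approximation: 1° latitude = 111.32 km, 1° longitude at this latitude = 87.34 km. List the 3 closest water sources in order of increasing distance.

D, H, C

Distances from 38.319°N, 121.983°W:
A: 40.356 km
B: 44.923 km
C: 29.864 km
D: 22.071 km
E: 47.950 km
F: 36.178 km
G: 62.311 km
H: 26.205 km
I: 53.057 km
Sorted: D (22.071 km) < H (26.205 km) < C (29.864 km) < F (36.178 km) < A (40.356 km) < …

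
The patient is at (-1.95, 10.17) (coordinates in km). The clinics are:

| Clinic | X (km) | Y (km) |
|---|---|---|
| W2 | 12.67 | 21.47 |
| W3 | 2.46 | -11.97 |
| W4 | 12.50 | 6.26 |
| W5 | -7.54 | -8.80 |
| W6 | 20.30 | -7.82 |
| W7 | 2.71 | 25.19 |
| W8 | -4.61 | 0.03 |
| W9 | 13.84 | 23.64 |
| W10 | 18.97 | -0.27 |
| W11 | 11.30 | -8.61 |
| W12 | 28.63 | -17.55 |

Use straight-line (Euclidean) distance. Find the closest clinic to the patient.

W8

Distances from (-1.95, 10.17):
W2: √((14.62)² + (11.30)²) = √(213.7444 + 127.6900) = 18.48 km
W3: √((4.41)² + (-22.14)²) = √(19.4481 + 490.1796) = 22.57 km
W4: √((14.45)² + (-3.91)²) = √(208.8025 + 15.2881) = 14.97 km
W5: √((-5.59)² + (-18.97)²) = √(31.2481 + 359.8609) = 19.78 km
W6: √((22.25)² + (-17.99)²) = √(495.0625 + 323.6401) = 28.61 km
W7: √((4.66)² + (15.02)²) = √(21.7156 + 225.6004) = 15.73 km
W8: √((-2.66)² + (-10.14)²) = √(7.0756 + 102.8196) = 10.48 km
W9: √((15.79)² + (13.47)²) = √(249.3241 + 181.4409) = 20.75 km
W10: √((20.92)² + (-10.44)²) = √(437.6464 + 108.9936) = 23.38 km
W11: √((13.25)² + (-18.78)²) = √(175.5625 + 352.6884) = 22.98 km
W12: √((30.58)² + (-27.72)²) = √(935.1364 + 768.3984) = 41.27 km
Minimum: W8 at 10.48 km.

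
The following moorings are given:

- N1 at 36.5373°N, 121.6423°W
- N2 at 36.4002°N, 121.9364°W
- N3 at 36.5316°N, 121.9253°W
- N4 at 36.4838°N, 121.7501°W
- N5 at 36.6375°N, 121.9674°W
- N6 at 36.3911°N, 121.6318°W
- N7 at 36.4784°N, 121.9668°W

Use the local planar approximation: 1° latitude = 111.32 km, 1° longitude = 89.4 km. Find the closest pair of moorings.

Pairwise distances:
N1–N2: 30.4011 km
N1–N3: 25.3082 km
N1–N4: 11.3290 km
N1–N5: 31.1309 km
N1–N6: 16.3020 km
N1–N7: 29.7420 km
N2–N3: 14.6611 km
N2–N4: 19.0789 km
N2–N5: 26.5612 km
N2–N6: 27.2501 km
N2–N7: 9.1196 km
N3–N4: 16.5421 km
N3–N5: 12.3750 km
N3–N6: 30.5467 km
N3–N7: 6.9884 km
N4–N5: 25.8871 km
N4–N6: 14.7764 km
N4–N7: 19.3823 km
N5–N6: 40.6512 km
N5–N7: 17.7111 km
N6–N7: 31.4863 km
Closest pair: N3–N7 at 6.9884 km.

N3 and N7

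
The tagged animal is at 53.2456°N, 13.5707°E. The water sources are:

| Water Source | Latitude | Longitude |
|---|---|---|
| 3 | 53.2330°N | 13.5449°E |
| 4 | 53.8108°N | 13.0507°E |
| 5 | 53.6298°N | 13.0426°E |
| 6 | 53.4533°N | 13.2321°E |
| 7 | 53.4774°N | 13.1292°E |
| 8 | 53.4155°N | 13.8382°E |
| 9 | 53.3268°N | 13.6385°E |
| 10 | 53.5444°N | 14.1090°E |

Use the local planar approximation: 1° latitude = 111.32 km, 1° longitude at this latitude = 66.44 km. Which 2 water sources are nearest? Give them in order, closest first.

Distances from 53.2456°N, 13.5707°E:
3: √((-0.0126·111.32)² + (-0.0258·66.44)²) = √(1.967377 + 2.938317) = 2.2149 km
4: √((0.5652·111.32)² + (-0.5200·66.44)²) = √(3958.682778 + 1193.619581) = 71.7795 km
5: √((0.3842·111.32)² + (-0.5281·66.44)²) = √(1829.199678 + 1231.095043) = 55.3199 km
6: √((0.2077·111.32)² + (-0.3386·66.44)²) = √(534.588225 + 506.096292) = 32.2596 km
7: √((0.2318·111.32)² + (-0.4415·66.44)²) = √(665.845177 + 860.440142) = 39.0677 km
8: √((0.1699·111.32)² + (0.2675·66.44)²) = √(357.711706 + 315.868865) = 25.9534 km
9: √((0.0812·111.32)² + (0.0678·66.44)²) = √(81.706847 + 20.291709) = 10.0994 km
10: √((0.2988·111.32)² + (0.5383·66.44)²) = √(1106.388318 + 1279.110333) = 48.8416 km
Sorted: 3 (2.2149 km) < 9 (10.0994 km) < 8 (25.9534 km) < 6 (32.2596 km) < …

3, 9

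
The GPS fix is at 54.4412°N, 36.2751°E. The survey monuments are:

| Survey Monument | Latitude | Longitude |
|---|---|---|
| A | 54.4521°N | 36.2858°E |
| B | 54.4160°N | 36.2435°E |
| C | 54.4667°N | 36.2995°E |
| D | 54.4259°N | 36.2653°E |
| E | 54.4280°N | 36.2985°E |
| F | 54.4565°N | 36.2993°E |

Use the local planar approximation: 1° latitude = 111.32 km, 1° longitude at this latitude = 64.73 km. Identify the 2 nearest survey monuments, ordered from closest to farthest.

Distances from 54.4412°N, 36.2751°E:
A: √((0.0109·111.32)² + (0.0107·64.73)²) = √(1.472310 + 0.479710) = 1.3971 km
B: √((-0.0252·111.32)² + (-0.0316·64.73)²) = √(7.869506 + 4.183939) = 3.4718 km
C: √((0.0255·111.32)² + (0.0244·64.73)²) = √(8.057991 + 2.494542) = 3.2485 km
D: √((-0.0153·111.32)² + (-0.0098·64.73)²) = √(2.900877 + 0.402405) = 1.8175 km
E: √((-0.0132·111.32)² + (0.0234·64.73)²) = √(2.159207 + 2.294262) = 2.1103 km
F: √((0.0153·111.32)² + (0.0242·64.73)²) = √(2.900877 + 2.453816) = 2.3140 km
Sorted: A (1.3971 km) < D (1.8175 km) < E (2.1103 km) < F (2.3140 km) < …

A, D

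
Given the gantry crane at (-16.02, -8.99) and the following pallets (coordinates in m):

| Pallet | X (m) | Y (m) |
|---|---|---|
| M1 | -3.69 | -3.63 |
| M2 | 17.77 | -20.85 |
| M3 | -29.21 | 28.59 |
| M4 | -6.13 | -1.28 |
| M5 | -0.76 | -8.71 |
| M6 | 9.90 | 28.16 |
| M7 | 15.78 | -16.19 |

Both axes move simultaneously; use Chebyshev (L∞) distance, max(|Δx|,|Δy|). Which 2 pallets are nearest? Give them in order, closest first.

Distances from (-16.02, -8.99):
M1: 12.33 m
M2: 33.79 m
M3: 37.58 m
M4: 9.89 m
M5: 15.26 m
M6: 37.15 m
M7: 31.80 m
Sorted: M4 (9.89 m) < M1 (12.33 m) < M5 (15.26 m) < M7 (31.80 m) < …

M4, M1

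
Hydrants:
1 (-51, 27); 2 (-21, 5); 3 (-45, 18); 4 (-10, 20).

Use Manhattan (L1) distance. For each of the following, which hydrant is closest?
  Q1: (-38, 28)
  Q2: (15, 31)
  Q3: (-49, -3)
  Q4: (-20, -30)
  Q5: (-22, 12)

Q1→1; Q2→4; Q3→3; Q4→2; Q5→2

Q1 at (-38, 28):
  1: |-13| + |-1| = 13 + 1 = 14
  2: |17| + |-23| = 17 + 23 = 40
  3: |-7| + |-10| = 7 + 10 = 17
  4: |28| + |-8| = 28 + 8 = 36
  → nearest: 1 (14)
Q2 at (15, 31):
  1: |-66| + |-4| = 66 + 4 = 70
  2: |-36| + |-26| = 36 + 26 = 62
  3: |-60| + |-13| = 60 + 13 = 73
  4: |-25| + |-11| = 25 + 11 = 36
  → nearest: 4 (36)
Q3 at (-49, -3):
  1: |-2| + |30| = 2 + 30 = 32
  2: |28| + |8| = 28 + 8 = 36
  3: |4| + |21| = 4 + 21 = 25
  4: |39| + |23| = 39 + 23 = 62
  → nearest: 3 (25)
Q4 at (-20, -30):
  1: |-31| + |57| = 31 + 57 = 88
  2: |-1| + |35| = 1 + 35 = 36
  3: |-25| + |48| = 25 + 48 = 73
  4: |10| + |50| = 10 + 50 = 60
  → nearest: 2 (36)
Q5 at (-22, 12):
  1: |-29| + |15| = 29 + 15 = 44
  2: |1| + |-7| = 1 + 7 = 8
  3: |-23| + |6| = 23 + 6 = 29
  4: |12| + |8| = 12 + 8 = 20
  → nearest: 2 (8)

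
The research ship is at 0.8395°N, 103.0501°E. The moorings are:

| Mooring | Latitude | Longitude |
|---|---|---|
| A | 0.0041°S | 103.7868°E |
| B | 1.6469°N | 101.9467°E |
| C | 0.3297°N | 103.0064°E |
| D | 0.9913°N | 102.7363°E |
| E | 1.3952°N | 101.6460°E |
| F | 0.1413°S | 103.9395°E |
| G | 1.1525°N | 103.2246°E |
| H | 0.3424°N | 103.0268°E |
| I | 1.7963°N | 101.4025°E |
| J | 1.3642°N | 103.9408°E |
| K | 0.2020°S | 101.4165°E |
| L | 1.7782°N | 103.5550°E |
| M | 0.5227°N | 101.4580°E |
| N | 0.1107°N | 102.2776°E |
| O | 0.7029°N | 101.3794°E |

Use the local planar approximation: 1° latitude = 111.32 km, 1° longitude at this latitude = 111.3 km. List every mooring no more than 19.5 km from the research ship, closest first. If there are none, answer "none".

none

Distances from 0.8395°N, 103.0501°E:
A: √((-0.8436·111.32)² + (0.7367·111.3)²) = √(8819.003957 + 6723.132468) = 124.6681 km
B: √((0.8074·111.32)² + (-1.1034·111.3)²) = √(8078.372696 + 15081.908023) = 152.1850 km
C: √((-0.5098·111.32)² + (-0.0437·111.3)²) = √(3220.668737 + 23.656648) = 56.9590 km
D: √((0.1518·111.32)² + (-0.3138·111.3)²) = √(285.555111 + 1219.821285) = 38.7992 km
E: √((0.5557·111.32)² + (-1.4041·111.3)²) = √(3826.724430 + 24422.291318) = 168.0744 km
F: √((-0.9808·111.32)² + (0.8894·111.3)²) = √(11920.852371 + 9799.063656) = 147.3768 km
G: √((0.3130·111.32)² + (0.1745·111.3)²) = √(1214.045799 + 377.208257) = 39.8905 km
H: √((-0.4971·111.32)² + (-0.0233·111.3)²) = √(3062.202605 + 6.725153) = 55.3979 km
I: √((0.9568·111.32)² + (-1.6476·111.3)²) = √(11344.588008 + 33627.446873) = 212.0661 km
J: √((0.5247·111.32)² + (0.8907·111.3)²) = √(3411.681839 + 9827.730381) = 115.0626 km
K: √((-1.0415·111.32)² + (-1.6336·111.3)²) = √(13442.032586 + 33058.396035) = 215.6396 km
L: √((0.9387·111.32)² + (0.5049·111.3)²) = √(10919.431571 + 3157.919609) = 118.6480 km
M: √((-0.3168·111.32)² + (-1.5921·111.3)²) = √(1243.703170 + 31400.098713) = 180.6760 km
N: √((-0.7288·111.32)² + (-0.7725·111.3)²) = √(6582.079496 + 7392.431431) = 118.2138 km
O: √((-0.1366·111.32)² + (-1.6707·111.3)²) = √(231.231925 + 34576.997130) = 186.5696 km
Threshold 19.5 km: none within range.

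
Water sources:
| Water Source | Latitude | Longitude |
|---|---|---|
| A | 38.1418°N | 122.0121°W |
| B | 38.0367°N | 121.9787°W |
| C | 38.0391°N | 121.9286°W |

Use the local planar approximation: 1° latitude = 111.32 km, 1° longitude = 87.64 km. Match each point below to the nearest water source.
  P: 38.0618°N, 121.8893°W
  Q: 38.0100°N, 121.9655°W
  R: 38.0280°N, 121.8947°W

P→C; Q→B; R→C

P at 38.0618°N, 121.8893°W:
  A: √((0.0800·111.32)² + (-0.1228·87.64)²) = √(79.309711 + 115.824777) = 13.9691 km
  B: √((-0.0251·111.32)² + (-0.0894·87.64)²) = √(7.807174 + 61.387476) = 8.3183 km
  C: √((-0.0227·111.32)² + (-0.0393·87.64)²) = √(6.385547 + 11.862872) = 4.2718 km
  → nearest: C (4.2718 km)
Q at 38.0100°N, 121.9655°W:
  A: √((0.1318·111.32)² + (-0.0466·87.64)²) = √(215.266880 + 16.679252) = 15.2298 km
  B: √((0.0267·111.32)² + (-0.0132·87.64)²) = √(8.834234 + 1.338297) = 3.1894 km
  C: √((0.0291·111.32)² + (0.0369·87.64)²) = √(10.493790 + 10.458213) = 4.5773 km
  → nearest: B (3.1894 km)
R at 38.0280°N, 121.8947°W:
  A: √((0.1138·111.32)² + (-0.1174·87.64)²) = √(160.483697 + 105.862204) = 16.3201 km
  B: √((0.0087·111.32)² + (-0.0840·87.64)²) = √(0.937961 + 54.195510) = 7.4252 km
  C: √((0.0111·111.32)² + (-0.0339·87.64)²) = √(1.526836 + 8.826817) = 3.2177 km
  → nearest: C (3.2177 km)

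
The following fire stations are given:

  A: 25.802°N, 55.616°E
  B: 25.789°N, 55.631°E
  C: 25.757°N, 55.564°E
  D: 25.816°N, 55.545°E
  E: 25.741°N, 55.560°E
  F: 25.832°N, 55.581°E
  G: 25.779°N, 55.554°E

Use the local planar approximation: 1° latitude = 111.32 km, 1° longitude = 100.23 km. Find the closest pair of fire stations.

C and E

Pairwise distances:
A–B: √((-0.013·111.32)² + (0.015·100.23)²) = √(2.09427 + 2.26036) = 2.087 km
A–C: √((-0.045·111.32)² + (-0.052·100.23)²) = √(25.09409 + 27.16453) = 7.229 km
A–D: √((0.014·111.32)² + (-0.071·100.23)²) = √(2.42886 + 50.64215) = 7.285 km
A–E: √((-0.061·111.32)² + (-0.056·100.23)²) = √(46.11116 + 31.50442) = 8.810 km
A–F: √((0.030·111.32)² + (-0.035·100.23)²) = √(11.15293 + 12.30641) = 4.843 km
A–G: √((-0.023·111.32)² + (-0.062·100.23)²) = √(6.55544 + 38.61703) = 6.721 km
B–C: √((-0.032·111.32)² + (-0.067·100.23)²) = √(12.68955 + 45.09673) = 7.602 km
B–D: √((0.027·111.32)² + (-0.086·100.23)²) = √(9.03387 + 74.30061) = 9.129 km
B–E: √((-0.048·111.32)² + (-0.071·100.23)²) = √(28.55150 + 50.64215) = 8.899 km
B–F: √((0.043·111.32)² + (-0.050·100.23)²) = √(22.91307 + 25.11513) = 6.930 km
B–G: √((-0.010·111.32)² + (-0.077·100.23)²) = √(1.23921 + 59.56305) = 7.798 km
C–D: √((0.059·111.32)² + (-0.019·100.23)²) = √(43.13705 + 3.62663) = 6.838 km
C–E: √((-0.016·111.32)² + (-0.004·100.23)²) = √(3.17239 + 0.16074) = 1.826 km
C–F: √((0.075·111.32)² + (0.017·100.23)²) = √(69.70580 + 2.90331) = 8.521 km
C–G: √((0.022·111.32)² + (-0.010·100.23)²) = √(5.99780 + 1.00461) = 2.646 km
D–E: √((-0.075·111.32)² + (0.015·100.23)²) = √(69.70580 + 2.26036) = 8.483 km
D–F: √((0.016·111.32)² + (0.036·100.23)²) = √(3.17239 + 13.01968) = 4.024 km
D–G: √((-0.037·111.32)² + (0.009·100.23)²) = √(16.96484 + 0.81373) = 4.216 km
E–F: √((0.091·111.32)² + (0.021·100.23)²) = √(102.61933 + 4.43031) = 10.346 km
E–G: √((0.038·111.32)² + (-0.006·100.23)²) = √(17.89425 + 0.36166) = 4.273 km
F–G: √((-0.053·111.32)² + (-0.027·100.23)²) = √(34.80953 + 7.32357) = 6.491 km
Closest pair: C–E at 1.826 km.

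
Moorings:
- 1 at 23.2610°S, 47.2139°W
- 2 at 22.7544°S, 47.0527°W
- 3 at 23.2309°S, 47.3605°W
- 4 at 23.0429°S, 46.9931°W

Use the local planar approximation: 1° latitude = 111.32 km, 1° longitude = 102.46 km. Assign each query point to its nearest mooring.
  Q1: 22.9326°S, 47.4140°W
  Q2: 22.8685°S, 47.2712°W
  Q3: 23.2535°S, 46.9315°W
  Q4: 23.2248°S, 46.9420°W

Q1 at 22.9326°S, 47.4140°W:
  1: √((-0.3284·111.32)² + (0.2001·102.46)²) = √(1336.449929 + 420.342091) = 41.9141 km
  2: √((0.1782·111.32)² + (0.3613·102.46)²) = √(393.515456 + 1370.391405) = 41.9989 km
  3: √((-0.2983·111.32)² + (0.0535·102.46)²) = √(1102.688644 + 30.048048) = 33.6562 km
  4: √((-0.1103·111.32)² + (0.4209·102.46)²) = √(150.763920 + 1859.801333) = 44.8393 km
  → nearest: 3 (33.6562 km)
Q2 at 22.8685°S, 47.2712°W:
  1: √((-0.3925·111.32)² + (0.0573·102.46)²) = √(1909.086988 + 34.468148) = 44.0858 km
  2: √((0.1141·111.32)² + (0.2185·102.46)²) = √(161.330947 + 501.200604) = 25.7397 km
  3: √((-0.3624·111.32)² + (-0.0893·102.46)²) = √(1627.506656 + 83.716608) = 41.3669 km
  4: √((-0.1744·111.32)² + (0.2781·102.46)²) = √(376.911472 + 811.915217) = 34.4794 km
  → nearest: 2 (25.7397 km)
Q3 at 23.2535°S, 46.9315°W:
  1: √((-0.0075·111.32)² + (-0.2824·102.46)²) = √(0.697058 + 837.217096) = 28.9467 km
  2: √((0.4991·111.32)² + (-0.1212·102.46)²) = √(3086.892709 + 154.210499) = 56.9307 km
  3: √((0.0226·111.32)² + (-0.4290·102.46)²) = √(6.329411 + 1932.071915) = 44.0273 km
  4: √((0.2106·111.32)² + (-0.0616·102.46)²) = √(549.620761 + 39.835487) = 24.2787 km
  → nearest: 4 (24.2787 km)
Q4 at 23.2248°S, 46.9420°W:
  1: √((-0.0362·111.32)² + (-0.2719·102.46)²) = √(16.239159 + 776.116861) = 28.1488 km
  2: √((0.4704·111.32)² + (-0.1107·102.46)²) = √(2742.085684 + 128.648268) = 53.5792 km
  3: √((-0.0061·111.32)² + (-0.4185·102.46)²) = √(0.461112 + 1838.652378) = 42.8849 km
  4: √((0.1819·111.32)² + (-0.0511·102.46)²) = √(410.026375 + 27.412617) = 20.9150 km
  → nearest: 4 (20.9150 km)

Q1→3; Q2→2; Q3→4; Q4→4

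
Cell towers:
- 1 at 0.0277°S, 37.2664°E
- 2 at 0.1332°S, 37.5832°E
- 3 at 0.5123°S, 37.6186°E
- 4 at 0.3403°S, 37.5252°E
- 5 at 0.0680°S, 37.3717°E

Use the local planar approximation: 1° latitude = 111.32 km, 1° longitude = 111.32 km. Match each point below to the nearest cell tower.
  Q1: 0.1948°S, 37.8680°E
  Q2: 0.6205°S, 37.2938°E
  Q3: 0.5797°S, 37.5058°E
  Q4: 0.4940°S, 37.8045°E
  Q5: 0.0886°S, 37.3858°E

Q1→2; Q2→3; Q3→3; Q4→3; Q5→5

Q1 at 0.1948°S, 37.8680°E:
  1: √((0.1671·111.32)² + (-0.6016·111.32)²) = √(346.018481 + 4484.995901) = 69.5055 km
  2: √((0.0616·111.32)² + (-0.2848·111.32)²) = √(47.022728 + 1005.139558) = 32.4371 km
  3: √((-0.3175·111.32)² + (-0.2494·111.32)²) = √(1249.205405 + 770.795718) = 44.9444 km
  4: √((-0.1455·111.32)² + (-0.3428·111.32)²) = √(262.344753 + 1456.223455) = 41.4556 km
  5: √((0.1268·111.32)² + (-0.4963·111.32)²) = √(199.243840 + 3052.354322) = 57.0228 km
  → nearest: 2 (32.4371 km)
Q2 at 0.6205°S, 37.2938°E:
  1: √((0.5928·111.32)² + (-0.0274·111.32)²) = √(4354.745562 + 9.303525) = 66.0609 km
  2: √((0.4873·111.32)² + (0.2894·111.32)²) = √(2942.654120 + 1037.871171) = 63.0914 km
  3: √((0.1082·111.32)² + (0.3248·111.32)²) = √(145.077785 + 1307.309558) = 38.1102 km
  4: √((0.2802·111.32)² + (0.2314·111.32)²) = √(972.932380 + 663.549161) = 40.4534 km
  5: √((0.5525·111.32)² + (0.0779·111.32)²) = √(3782.778918 + 75.200601) = 62.1126 km
  → nearest: 3 (38.1102 km)
Q3 at 0.5797°S, 37.5058°E:
  1: √((0.5520·111.32)² + (-0.2394·111.32)²) = √(3775.935358 + 710.222926) = 66.9788 km
  2: √((0.4465·111.32)² + (0.0774·111.32)²) = √(2470.525391 + 74.238351) = 50.4457 km
  3: √((0.0674·111.32)² + (0.1128·111.32)²) = √(56.294529 + 157.675637) = 14.6277 km
  4: √((0.2394·111.32)² + (0.0194·111.32)²) = √(710.222926 + 4.663907) = 26.7374 km
  5: √((0.5117·111.32)² + (-0.1341·111.32)²) = √(3244.720026 + 222.845542) = 58.8860 km
  → nearest: 3 (14.6277 km)
Q4 at 0.4940°S, 37.8045°E:
  1: √((0.4663·111.32)² + (-0.5381·111.32)²) = √(2694.494033 + 3588.164783) = 79.2632 km
  2: √((0.3608·111.32)² + (-0.2213·111.32)²) = √(1613.167460 + 606.888940) = 47.1175 km
  3: √((-0.0183·111.32)² + (-0.1859·111.32)²) = √(4.150005 + 428.257695) = 20.7944 km
  4: √((0.1537·111.32)² + (-0.2793·111.32)²) = √(292.748130 + 966.692316) = 35.4886 km
  5: √((0.4260·111.32)² + (-0.4328·111.32)²) = √(2248.876434 + 2321.244563) = 67.6027 km
  → nearest: 3 (20.7944 km)
Q5 at 0.0886°S, 37.3858°E:
  1: √((0.0609·111.32)² + (-0.1194·111.32)²) = √(45.960102 + 176.666843) = 14.9207 km
  2: √((-0.0446·111.32)² + (0.1974·111.32)²) = √(24.649954 + 482.881639) = 22.5285 km
  3: √((-0.4237·111.32)² + (0.2328·111.32)²) = √(2224.658346 + 671.602567) = 53.8169 km
  4: √((-0.2517·111.32)² + (0.1394·111.32)²) = √(785.078034 + 240.808572) = 32.0295 km
  5: √((0.0206·111.32)² + (-0.0141·111.32)²) = √(5.258730 + 2.463682) = 2.7789 km
  → nearest: 5 (2.7789 km)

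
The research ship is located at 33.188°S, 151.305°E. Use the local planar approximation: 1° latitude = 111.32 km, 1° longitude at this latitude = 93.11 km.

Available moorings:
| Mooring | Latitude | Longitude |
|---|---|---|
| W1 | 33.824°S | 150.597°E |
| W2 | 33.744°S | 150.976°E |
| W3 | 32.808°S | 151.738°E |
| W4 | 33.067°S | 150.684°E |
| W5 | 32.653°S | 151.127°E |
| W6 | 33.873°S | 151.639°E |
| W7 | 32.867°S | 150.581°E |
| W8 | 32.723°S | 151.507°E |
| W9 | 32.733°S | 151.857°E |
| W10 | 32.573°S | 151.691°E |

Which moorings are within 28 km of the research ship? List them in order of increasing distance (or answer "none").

Distances from 33.188°S, 151.305°E:
W1: √((-0.636·111.32)² + (-0.708·93.11)²) = √(5012.57203 + 4345.69426) = 96.738 km
W2: √((-0.556·111.32)² + (-0.329·93.11)²) = √(3830.85733 + 938.39233) = 69.060 km
W3: √((0.380·111.32)² + (0.433·93.11)²) = √(1789.42536 + 1625.43065) = 58.437 km
W4: √((0.121·111.32)² + (-0.621·93.11)²) = √(181.43336 + 3343.30389) = 59.369 km
W5: √((0.535·111.32)² + (-0.178·93.11)²) = √(3546.94096 + 274.68355) = 61.819 km
W6: √((-0.685·111.32)² + (0.334·93.11)²) = √(5814.70302 + 967.13163) = 82.352 km
W7: √((0.321·111.32)² + (-0.724·93.11)²) = √(1276.89875 + 4544.32921) = 76.297 km
W8: √((0.465·111.32)² + (0.202·93.11)²) = √(2679.49099 + 353.74914) = 55.075 km
W9: √((0.455·111.32)² + (0.552·93.11)²) = √(2565.48328 + 2641.62283) = 72.160 km
W10: √((0.615·111.32)² + (0.386·93.11)²) = √(4687.01806 + 1291.71667) = 77.322 km
Threshold 28 km: none within range.

none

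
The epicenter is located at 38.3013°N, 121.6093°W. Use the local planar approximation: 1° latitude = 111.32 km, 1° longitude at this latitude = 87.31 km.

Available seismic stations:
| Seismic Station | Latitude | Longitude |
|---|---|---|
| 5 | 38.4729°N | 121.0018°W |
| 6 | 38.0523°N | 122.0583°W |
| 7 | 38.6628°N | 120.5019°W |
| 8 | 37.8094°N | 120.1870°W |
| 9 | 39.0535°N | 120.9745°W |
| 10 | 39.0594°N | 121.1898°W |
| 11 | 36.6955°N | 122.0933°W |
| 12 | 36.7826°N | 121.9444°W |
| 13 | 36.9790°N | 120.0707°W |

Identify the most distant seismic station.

Distances from 38.3013°N, 121.6093°W:
5: √((0.1716·111.32)² + (0.6075·87.31)²) = √(364.905965 + 2813.329117) = 56.3758 km
6: √((-0.2490·111.32)² + (-0.4490·87.31)²) = √(768.325221 + 1536.811701) = 48.0118 km
7: √((0.3615·111.32)² + (1.1074·87.31)²) = √(1619.433051 + 9348.394146) = 104.7274 km
8: √((-0.4919·111.32)² + (1.4223·87.31)²) = √(2998.472295 + 15420.923990) = 135.7181 km
9: √((0.7522·111.32)² + (0.6348·87.31)²) = √(7011.534148 + 3071.862785) = 100.4161 km
10: √((0.7581·111.32)² + (0.4195·87.31)²) = √(7121.957679 + 1341.503799) = 91.9971 km
11: √((-1.6058·111.32)² + (-0.4840·87.31)²) = √(31954.299579 + 1785.741945) = 183.6846 km
12: √((-1.5187·111.32)² + (-0.3351·87.31)²) = √(28581.852997 + 856.006046) = 171.5746 km
13: √((-1.3223·111.32)² + (1.5386·87.31)²) = √(21667.379561 + 18045.936824) = 199.2820 km
Maximum: 13 at 199.2820 km.

13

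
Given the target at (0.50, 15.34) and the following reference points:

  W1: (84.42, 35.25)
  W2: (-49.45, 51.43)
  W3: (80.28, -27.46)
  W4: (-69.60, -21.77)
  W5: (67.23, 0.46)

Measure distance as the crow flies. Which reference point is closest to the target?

Distances from (0.50, 15.34):
W1: 86.25
W2: 61.62
W3: 90.54
W4: 79.32
W5: 68.37
Minimum: W2 at 61.62.

W2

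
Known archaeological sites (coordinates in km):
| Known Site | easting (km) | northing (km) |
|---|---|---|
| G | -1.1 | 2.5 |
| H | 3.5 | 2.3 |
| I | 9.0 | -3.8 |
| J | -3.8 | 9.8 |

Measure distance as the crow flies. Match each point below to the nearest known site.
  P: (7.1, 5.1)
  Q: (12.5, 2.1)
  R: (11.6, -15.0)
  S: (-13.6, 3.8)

P at (7.1, 5.1):
  G: 8.60 km
  H: 4.56 km
  I: 9.10 km
  J: 11.87 km
  → nearest: H (4.56 km)
Q at (12.5, 2.1):
  G: 13.61 km
  H: 9.00 km
  I: 6.86 km
  J: 18.03 km
  → nearest: I (6.86 km)
R at (11.6, -15.0):
  G: 21.62 km
  H: 19.10 km
  I: 11.50 km
  J: 29.19 km
  → nearest: I (11.50 km)
S at (-13.6, 3.8):
  G: 12.57 km
  H: 17.17 km
  I: 23.84 km
  J: 11.49 km
  → nearest: J (11.49 km)

P→H; Q→I; R→I; S→J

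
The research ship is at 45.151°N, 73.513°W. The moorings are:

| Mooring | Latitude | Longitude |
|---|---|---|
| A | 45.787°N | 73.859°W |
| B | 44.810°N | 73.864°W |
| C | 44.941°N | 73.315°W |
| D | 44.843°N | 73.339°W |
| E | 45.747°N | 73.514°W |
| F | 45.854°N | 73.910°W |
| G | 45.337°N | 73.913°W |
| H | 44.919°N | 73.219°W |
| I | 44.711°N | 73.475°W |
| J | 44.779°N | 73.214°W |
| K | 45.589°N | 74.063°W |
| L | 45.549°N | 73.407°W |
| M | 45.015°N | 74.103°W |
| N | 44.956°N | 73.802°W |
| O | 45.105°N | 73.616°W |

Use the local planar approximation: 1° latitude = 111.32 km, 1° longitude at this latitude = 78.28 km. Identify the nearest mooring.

O

Distances from 45.151°N, 73.513°W:
A: 75.803 km
B: 46.861 km
C: 28.049 km
D: 36.893 km
E: 66.347 km
F: 84.203 km
G: 37.539 km
H: 34.593 km
I: 49.071 km
J: 47.568 km
K: 65.046 km
L: 45.076 km
M: 48.603 km
N: 31.353 km
O: 9.552 km
Minimum: O at 9.552 km.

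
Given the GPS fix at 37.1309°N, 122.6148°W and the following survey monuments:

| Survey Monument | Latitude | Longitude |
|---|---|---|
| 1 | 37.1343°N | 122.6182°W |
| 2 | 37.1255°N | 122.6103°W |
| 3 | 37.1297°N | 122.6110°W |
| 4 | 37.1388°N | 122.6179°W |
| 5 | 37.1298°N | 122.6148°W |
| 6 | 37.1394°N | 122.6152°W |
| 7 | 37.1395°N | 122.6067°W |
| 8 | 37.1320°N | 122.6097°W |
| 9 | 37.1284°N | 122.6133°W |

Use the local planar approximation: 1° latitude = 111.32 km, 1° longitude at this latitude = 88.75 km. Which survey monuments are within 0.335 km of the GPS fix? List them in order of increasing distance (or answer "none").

5, 9

Distances from 37.1309°N, 122.6148°W:
1: 0.4841 km
2: 0.7217 km
3: 0.3627 km
4: 0.9215 km
5: 0.1225 km
6: 0.9469 km
7: 1.1972 km
8: 0.4689 km
9: 0.3085 km
Threshold 0.335 km: 5 (0.1225 km), 9 (0.3085 km) are within range.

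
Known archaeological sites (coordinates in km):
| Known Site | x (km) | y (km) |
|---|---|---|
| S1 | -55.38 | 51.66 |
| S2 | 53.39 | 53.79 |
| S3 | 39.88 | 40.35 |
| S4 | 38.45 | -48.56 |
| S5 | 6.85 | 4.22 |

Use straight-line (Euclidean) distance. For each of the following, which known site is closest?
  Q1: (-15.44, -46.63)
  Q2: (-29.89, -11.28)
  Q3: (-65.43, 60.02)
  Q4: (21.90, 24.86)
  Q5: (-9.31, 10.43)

Q1→S4; Q2→S5; Q3→S1; Q4→S3; Q5→S5

Q1 at (-15.44, -46.63):
  S1: √((-39.94)² + (98.29)²) = √(1595.2036 + 9660.9241) = 106.09 km
  S2: √((68.83)² + (100.42)²) = √(4737.5689 + 10084.1764) = 121.74 km
  S3: √((55.32)² + (86.98)²) = √(3060.3024 + 7565.5204) = 103.08 km
  S4: √((53.89)² + (-1.93)²) = √(2904.1321 + 3.7249) = 53.92 km
  S5: √((22.29)² + (50.85)²) = √(496.8441 + 2585.7225) = 55.52 km
  → nearest: S4 (53.92 km)
Q2 at (-29.89, -11.28):
  S1: √((-25.49)² + (62.94)²) = √(649.7401 + 3961.4436) = 67.91 km
  S2: √((83.28)² + (65.07)²) = √(6935.5584 + 4234.1049) = 105.69 km
  S3: √((69.77)² + (51.63)²) = √(4867.8529 + 2665.6569) = 86.80 km
  S4: √((68.34)² + (-37.28)²) = √(4670.3556 + 1389.7984) = 77.85 km
  S5: √((36.74)² + (15.50)²) = √(1349.8276 + 240.2500) = 39.88 km
  → nearest: S5 (39.88 km)
Q3 at (-65.43, 60.02):
  S1: √((10.05)² + (-8.36)²) = √(101.0025 + 69.8896) = 13.07 km
  S2: √((118.82)² + (-6.23)²) = √(14118.1924 + 38.8129) = 118.98 km
  S3: √((105.31)² + (-19.67)²) = √(11090.1961 + 386.9089) = 107.13 km
  S4: √((103.88)² + (-108.58)²) = √(10791.0544 + 11789.6164) = 150.27 km
  S5: √((72.28)² + (-55.80)²) = √(5224.3984 + 3113.6400) = 91.31 km
  → nearest: S1 (13.07 km)
Q4 at (21.90, 24.86):
  S1: √((-77.28)² + (26.80)²) = √(5972.1984 + 718.2400) = 81.80 km
  S2: √((31.49)² + (28.93)²) = √(991.6201 + 836.9449) = 42.76 km
  S3: √((17.98)² + (15.49)²) = √(323.2804 + 239.9401) = 23.73 km
  S4: √((16.55)² + (-73.42)²) = √(273.9025 + 5390.4964) = 75.26 km
  S5: √((-15.05)² + (-20.64)²) = √(226.5025 + 426.0096) = 25.54 km
  → nearest: S3 (23.73 km)
Q5 at (-9.31, 10.43):
  S1: √((-46.07)² + (41.23)²) = √(2122.4449 + 1699.9129) = 61.83 km
  S2: √((62.70)² + (43.36)²) = √(3931.2900 + 1880.0896) = 76.23 km
  S3: √((49.19)² + (29.92)²) = √(2419.6561 + 895.2064) = 57.57 km
  S4: √((47.76)² + (-58.99)²) = √(2281.0176 + 3479.8201) = 75.90 km
  S5: √((16.16)² + (-6.21)²) = √(261.1456 + 38.5641) = 17.31 km
  → nearest: S5 (17.31 km)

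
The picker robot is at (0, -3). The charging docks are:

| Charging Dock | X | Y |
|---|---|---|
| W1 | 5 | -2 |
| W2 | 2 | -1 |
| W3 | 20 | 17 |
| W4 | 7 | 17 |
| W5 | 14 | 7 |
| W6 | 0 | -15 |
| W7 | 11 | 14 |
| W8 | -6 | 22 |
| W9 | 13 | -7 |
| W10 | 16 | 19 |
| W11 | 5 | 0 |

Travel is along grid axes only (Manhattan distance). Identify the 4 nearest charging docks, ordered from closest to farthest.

W2, W1, W11, W6

Distances from (0, -3):
W1: 6
W2: 4
W3: 40
W4: 27
W5: 24
W6: 12
W7: 28
W8: 31
W9: 17
W10: 38
W11: 8
Sorted: W2 (4) < W1 (6) < W11 (8) < W6 (12) < W9 (17) < W5 (24) < …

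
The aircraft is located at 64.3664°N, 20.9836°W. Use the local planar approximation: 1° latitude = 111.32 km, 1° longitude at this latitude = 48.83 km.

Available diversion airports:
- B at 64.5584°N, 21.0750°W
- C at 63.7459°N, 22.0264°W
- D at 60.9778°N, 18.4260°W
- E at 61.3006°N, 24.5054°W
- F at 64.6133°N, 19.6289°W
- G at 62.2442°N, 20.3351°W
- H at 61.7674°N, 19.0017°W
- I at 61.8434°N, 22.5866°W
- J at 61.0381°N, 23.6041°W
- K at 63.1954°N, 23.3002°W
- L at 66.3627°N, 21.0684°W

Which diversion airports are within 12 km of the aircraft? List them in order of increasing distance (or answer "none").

none

Distances from 64.3664°N, 20.9836°W:
B: √((0.1920·111.32)² + (-0.0914·48.83)²) = √(456.823937 + 19.918922) = 21.8344 km
C: √((-0.6205·111.32)² + (-1.0428·48.83)²) = √(4771.225765 + 2592.838660) = 85.8141 km
D: √((-3.3886·111.32)² + (2.5576·48.83)²) = √(142294.137748 + 15596.914632) = 397.3551 km
E: √((-3.0658·111.32)² + (-3.5218·48.83)²) = √(116475.352935 + 29573.506867) = 382.1634 km
F: √((0.2469·111.32)² + (1.3547·48.83)²) = √(755.420168 + 4375.822632) = 71.6327 km
G: √((-2.1222·111.32)² + (0.6485·48.83)²) = √(55810.898685 + 1002.751706) = 238.3561 km
H: √((-2.5990·111.32)² + (1.9819·48.83)²) = √(83706.455876 + 9365.628435) = 305.0772 km
I: √((-2.5230·111.32)² + (-1.6030·48.83)²) = √(78882.541819 + 6126.895785) = 291.5638 km
J: √((-3.3283·111.32)² + (-2.6205·48.83)²) = √(137274.959836 + 16373.509520) = 391.9802 km
K: √((-1.1710·111.32)² + (-2.3166·48.83)²) = √(16992.613737 + 12796.038927) = 172.5939 km
L: √((1.9963·111.32)² + (-0.0848·48.83)²) = √(49385.335541 + 17.146092) = 222.2667 km
Threshold 12 km: none within range.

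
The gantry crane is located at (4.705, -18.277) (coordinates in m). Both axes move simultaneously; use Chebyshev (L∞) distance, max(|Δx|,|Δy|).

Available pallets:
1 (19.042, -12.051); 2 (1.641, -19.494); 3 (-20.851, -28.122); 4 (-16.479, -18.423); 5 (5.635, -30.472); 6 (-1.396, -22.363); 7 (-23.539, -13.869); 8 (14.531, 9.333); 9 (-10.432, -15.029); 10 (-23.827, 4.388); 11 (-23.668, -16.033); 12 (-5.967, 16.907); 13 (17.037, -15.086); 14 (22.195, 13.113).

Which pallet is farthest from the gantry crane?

Distances from (4.705, -18.277):
1: max(|14.337|, |6.226|) = 14.337 m
2: max(|-3.064|, |-1.217|) = 3.064 m
3: max(|-25.556|, |-9.845|) = 25.556 m
4: max(|-21.184|, |-0.146|) = 21.184 m
5: max(|0.930|, |-12.195|) = 12.195 m
6: max(|-6.101|, |-4.086|) = 6.101 m
7: max(|-28.244|, |4.408|) = 28.244 m
8: max(|9.826|, |27.610|) = 27.610 m
9: max(|-15.137|, |3.248|) = 15.137 m
10: max(|-28.532|, |22.665|) = 28.532 m
11: max(|-28.373|, |2.244|) = 28.373 m
12: max(|-10.672|, |35.184|) = 35.184 m
13: max(|12.332|, |3.191|) = 12.332 m
14: max(|17.490|, |31.390|) = 31.390 m
Maximum: 12 at 35.184 m.

12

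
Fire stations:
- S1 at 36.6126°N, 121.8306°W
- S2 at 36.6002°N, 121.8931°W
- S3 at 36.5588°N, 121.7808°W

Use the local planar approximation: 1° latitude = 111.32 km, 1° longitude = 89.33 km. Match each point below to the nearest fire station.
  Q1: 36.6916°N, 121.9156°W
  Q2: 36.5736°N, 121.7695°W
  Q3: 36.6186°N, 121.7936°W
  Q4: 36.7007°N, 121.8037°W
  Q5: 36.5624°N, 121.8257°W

Q1 at 36.6916°N, 121.9156°W:
  S1: √((-0.0790·111.32)² + (0.0850·89.33)²) = √(77.339361 + 57.654408) = 11.6187 km
  S2: √((-0.0914·111.32)² + (0.0225·89.33)²) = √(103.523462 + 4.039799) = 10.3713 km
  S3: √((-0.1328·111.32)² + (0.1348·89.33)²) = √(218.545841 + 145.002154) = 19.0669 km
  → nearest: S2 (10.3713 km)
Q2 at 36.5736°N, 121.7695°W:
  S1: √((0.0390·111.32)² + (-0.0611·89.33)²) = √(18.848449 + 29.790452) = 6.9742 km
  S2: √((0.0266·111.32)² + (-0.1236·89.33)²) = √(8.768184 + 121.907832) = 11.4314 km
  S3: √((-0.0148·111.32)² + (-0.0113·89.33)²) = √(2.714375 + 1.018947) = 1.9322 km
  → nearest: S3 (1.9322 km)
Q3 at 36.6186°N, 121.7936°W:
  S1: √((-0.0060·111.32)² + (-0.0370·89.33)²) = √(0.446117 + 10.924413) = 3.3720 km
  S2: √((-0.0184·111.32)² + (-0.0995·89.33)²) = √(4.195484 + 79.002499) = 9.1213 km
  S3: √((-0.0598·111.32)² + (0.0128·89.33)²) = √(44.314797 + 1.307418) = 6.7544 km
  → nearest: S1 (3.3720 km)
Q4 at 36.7007°N, 121.8037°W:
  S1: √((-0.0881·111.32)² + (-0.0269·89.33)²) = √(96.182976 + 5.774298) = 10.0974 km
  S2: √((-0.1005·111.32)² + (-0.0894·89.33)²) = √(125.163736 + 63.777825) = 13.7456 km
  S3: √((-0.1419·111.32)² + (0.0229·89.33)²) = √(249.523346 + 4.184713) = 15.9282 km
  → nearest: S1 (10.0974 km)
Q5 at 36.5624°N, 121.8257°W:
  S1: √((0.0502·111.32)² + (-0.0049·89.33)²) = √(31.228695 + 0.191596) = 5.6054 km
  S2: √((0.0378·111.32)² + (-0.0674·89.33)²) = √(17.706389 + 36.250538) = 7.3455 km
  S3: √((-0.0036·111.32)² + (0.0449·89.33)²) = √(0.160602 + 16.087455) = 4.0309 km
  → nearest: S3 (4.0309 km)

Q1→S2; Q2→S3; Q3→S1; Q4→S1; Q5→S3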